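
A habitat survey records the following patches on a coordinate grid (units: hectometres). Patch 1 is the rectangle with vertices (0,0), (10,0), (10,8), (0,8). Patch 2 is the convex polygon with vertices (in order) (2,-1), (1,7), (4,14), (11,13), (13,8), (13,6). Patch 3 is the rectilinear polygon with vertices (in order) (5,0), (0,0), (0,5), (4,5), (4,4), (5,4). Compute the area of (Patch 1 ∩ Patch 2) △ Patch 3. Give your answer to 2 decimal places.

48.50

|Patch 1 ∩ Patch 2| = 55.5739.
|(Patch 1 ∩ Patch 2) ∩ Patch 3| = 15.5381.
|(Patch 1 ∩ Patch 2) △ Patch 3| = 55.5739 + 24 − 31.0763 = 48.50.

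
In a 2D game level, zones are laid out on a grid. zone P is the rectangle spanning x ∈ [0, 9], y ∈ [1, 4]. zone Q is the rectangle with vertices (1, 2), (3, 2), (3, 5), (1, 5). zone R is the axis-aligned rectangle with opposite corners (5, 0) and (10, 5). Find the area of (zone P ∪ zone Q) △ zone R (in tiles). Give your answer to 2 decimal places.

30.00

|zone P ∪ zone Q| = 29.
|(zone P ∪ zone Q) ∩ zone R| = 12.
|(zone P ∪ zone Q) △ zone R| = 29 + 25 − 24 = 30.00.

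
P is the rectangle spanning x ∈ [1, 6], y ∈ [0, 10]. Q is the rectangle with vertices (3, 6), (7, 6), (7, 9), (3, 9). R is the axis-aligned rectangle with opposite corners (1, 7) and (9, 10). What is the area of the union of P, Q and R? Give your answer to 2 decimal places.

60.00

By inclusion–exclusion:
Individual areas: |P| = 50, |Q| = 12, |R| = 24.
|P∩Q|: x∈[3,6], y∈[6,9] → 3·3 = 9.
|P∩R|: x∈[1,6], y∈[7,10] → 5·3 = 15.
|Q∩R|: x∈[3,7], y∈[7,9] → 4·2 = 8.
|P∩Q∩R| = 6.
|P ∪ Q ∪ R| = 86 − 32 + 6 = 60.00.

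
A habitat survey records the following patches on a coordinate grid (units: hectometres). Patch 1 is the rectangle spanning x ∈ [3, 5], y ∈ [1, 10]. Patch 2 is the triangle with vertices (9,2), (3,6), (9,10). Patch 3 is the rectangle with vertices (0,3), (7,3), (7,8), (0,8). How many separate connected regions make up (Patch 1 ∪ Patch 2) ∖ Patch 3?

3

(Patch 1 ∪ Patch 2) ∖ Patch 3 splits into 3 disjoint pieces (area 4, area 4, area 13.6667).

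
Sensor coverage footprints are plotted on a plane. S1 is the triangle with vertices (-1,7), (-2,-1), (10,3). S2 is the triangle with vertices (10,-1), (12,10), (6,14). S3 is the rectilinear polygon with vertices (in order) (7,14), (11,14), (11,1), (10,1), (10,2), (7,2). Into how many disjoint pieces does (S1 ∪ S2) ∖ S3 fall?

4

(S1 ∪ S2) ∖ S3 splits into 4 disjoint pieces (area 42.8636, area 1.5417, area 3.0833, area 1.5636).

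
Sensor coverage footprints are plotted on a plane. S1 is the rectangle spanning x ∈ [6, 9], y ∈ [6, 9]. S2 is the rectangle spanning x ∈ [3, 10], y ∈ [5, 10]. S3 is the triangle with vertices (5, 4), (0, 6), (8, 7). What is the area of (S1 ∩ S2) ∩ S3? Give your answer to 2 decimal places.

The region (S1 ∩ S2) ∩ S3 is the polygon with vertices (6,6.75), (8,7), (7,6), (6,6).
By the shoelace formula its area is 1.25.

1.25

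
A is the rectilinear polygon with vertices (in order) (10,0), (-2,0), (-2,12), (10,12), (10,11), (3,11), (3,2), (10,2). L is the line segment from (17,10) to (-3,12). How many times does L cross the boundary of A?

The segment meets the boundary at (-2,11.9), (7,11).

2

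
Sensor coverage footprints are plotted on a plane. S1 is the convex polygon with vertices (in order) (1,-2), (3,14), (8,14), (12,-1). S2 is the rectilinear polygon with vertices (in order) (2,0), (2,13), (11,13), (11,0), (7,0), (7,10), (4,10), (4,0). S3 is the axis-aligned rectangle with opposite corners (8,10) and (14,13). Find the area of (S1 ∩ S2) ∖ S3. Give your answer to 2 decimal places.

67.93

|S1 ∩ S2| = 69.9292.
|(S1 ∩ S2) ∩ S3| = 2.
|(S1 ∩ S2) ∖ S3| = 69.9292 − 2 = 67.93.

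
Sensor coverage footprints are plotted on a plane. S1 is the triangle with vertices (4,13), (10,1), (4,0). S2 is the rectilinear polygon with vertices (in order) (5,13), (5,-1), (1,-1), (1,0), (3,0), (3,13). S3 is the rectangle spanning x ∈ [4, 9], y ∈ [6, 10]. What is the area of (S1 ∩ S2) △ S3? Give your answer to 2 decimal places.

23.92

|S1 ∩ S2| = 11.9167.
|(S1 ∩ S2) ∩ S3| = 4.
|(S1 ∩ S2) △ S3| = 11.9167 + 20 − 8 = 23.92.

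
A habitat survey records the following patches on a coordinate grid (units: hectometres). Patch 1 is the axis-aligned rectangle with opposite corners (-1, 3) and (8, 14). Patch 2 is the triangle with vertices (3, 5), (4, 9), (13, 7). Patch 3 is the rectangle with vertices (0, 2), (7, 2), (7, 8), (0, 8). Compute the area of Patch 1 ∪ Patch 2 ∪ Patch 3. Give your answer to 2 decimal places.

By inclusion–exclusion:
Individual areas: |Patch 1| = 99, |Patch 2| = 19, |Patch 3| = 42.
|Patch 1∩Patch 2| = 13.7222.
|Patch 1∩Patch 3|: x∈[0,7], y∈[3,8] → 7·5 = 35.
|Patch 2∩Patch 3| = 9.275.
|Patch 1∩Patch 2∩Patch 3| = 9.275.
|Patch 1 ∪ Patch 2 ∪ Patch 3| = 160 − 57.9972 + 9.275 = 111.28.

111.28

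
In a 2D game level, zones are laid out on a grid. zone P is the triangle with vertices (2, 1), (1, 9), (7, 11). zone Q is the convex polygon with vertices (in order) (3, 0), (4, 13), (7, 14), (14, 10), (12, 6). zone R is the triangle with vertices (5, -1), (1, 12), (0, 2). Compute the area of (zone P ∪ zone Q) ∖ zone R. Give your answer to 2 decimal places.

90.26

|zone P ∪ zone Q| = 102.9462.
|(zone P ∪ zone Q) ∩ zone R| = 12.6825.
|(zone P ∪ zone Q) ∖ zone R| = 102.9462 − 12.6825 = 90.26.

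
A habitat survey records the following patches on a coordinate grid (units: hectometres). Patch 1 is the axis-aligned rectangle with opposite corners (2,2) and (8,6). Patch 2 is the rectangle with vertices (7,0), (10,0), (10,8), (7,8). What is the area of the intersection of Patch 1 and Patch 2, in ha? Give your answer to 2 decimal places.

4.00

|Patch 1∩Patch 2|: x∈[7,8], y∈[2,6] → 1·4 = 4.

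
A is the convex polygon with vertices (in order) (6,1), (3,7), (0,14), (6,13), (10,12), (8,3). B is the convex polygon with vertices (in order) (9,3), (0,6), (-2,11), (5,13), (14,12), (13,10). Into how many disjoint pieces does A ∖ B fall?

2

A ∖ B splits into 2 disjoint pieces (area 6.0448, area 5.5455).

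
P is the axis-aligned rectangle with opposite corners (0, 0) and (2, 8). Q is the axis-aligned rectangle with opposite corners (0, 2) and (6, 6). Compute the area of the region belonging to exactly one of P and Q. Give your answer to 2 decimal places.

24.00

|P∩Q|: x∈[0,2], y∈[2,6] → 2·4 = 8.
|P △ Q| = |P| + |Q| − 2·|P∩Q| = 16 + 24 − 16 = 24.00.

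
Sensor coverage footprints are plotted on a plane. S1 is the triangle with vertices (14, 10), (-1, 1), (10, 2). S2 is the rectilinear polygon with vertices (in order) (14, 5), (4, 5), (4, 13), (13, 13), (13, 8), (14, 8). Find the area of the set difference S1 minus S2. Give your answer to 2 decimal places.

28.12

|S1| = 42, |S1∩S2| = 13.8833.
|S1 ∖ S2| = |S1| − |S1∩S2| = 42 − 13.8833 = 28.12.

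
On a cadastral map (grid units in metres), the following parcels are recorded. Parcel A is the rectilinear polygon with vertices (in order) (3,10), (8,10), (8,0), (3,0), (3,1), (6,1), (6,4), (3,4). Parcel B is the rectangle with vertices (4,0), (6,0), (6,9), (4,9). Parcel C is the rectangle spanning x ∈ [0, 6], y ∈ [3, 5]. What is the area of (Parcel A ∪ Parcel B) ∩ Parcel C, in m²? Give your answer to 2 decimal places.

The region (Parcel A ∪ Parcel B) ∩ Parcel C is the polygon with vertices (4,4), (3,4), (3,5), (6,5), (6,3), (4,3).
By the shoelace formula its area is 5.00.

5.00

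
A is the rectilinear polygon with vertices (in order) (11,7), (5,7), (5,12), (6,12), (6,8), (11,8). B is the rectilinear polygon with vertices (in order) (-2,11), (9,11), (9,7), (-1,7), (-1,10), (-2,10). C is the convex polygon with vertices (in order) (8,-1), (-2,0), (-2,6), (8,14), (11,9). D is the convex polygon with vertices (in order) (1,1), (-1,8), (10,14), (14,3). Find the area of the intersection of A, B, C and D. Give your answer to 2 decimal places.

The intersection is the polygon with vertices (6,11), (6,8), (9,8), (9,7), (5,7), (5,11).
By the shoelace formula its area is 7.00.

7.00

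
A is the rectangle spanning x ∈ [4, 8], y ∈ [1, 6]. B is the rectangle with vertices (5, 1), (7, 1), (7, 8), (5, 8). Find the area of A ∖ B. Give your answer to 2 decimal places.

|A∩B|: x∈[5,7], y∈[1,6] → 2·5 = 10.
|A| = 20.
|A ∖ B| = |A| − |A∩B| = 20 − 10 = 10.00.

10.00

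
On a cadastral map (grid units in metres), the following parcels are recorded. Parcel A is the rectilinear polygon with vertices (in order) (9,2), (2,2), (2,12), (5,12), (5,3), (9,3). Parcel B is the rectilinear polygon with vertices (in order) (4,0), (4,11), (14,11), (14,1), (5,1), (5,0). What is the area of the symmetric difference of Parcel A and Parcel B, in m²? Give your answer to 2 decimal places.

|Parcel A| = 34, |Parcel B| = 101, |Parcel A∩Parcel B| = 13.
|Parcel A △ Parcel B| = |Parcel A| + |Parcel B| − 2·|Parcel A∩Parcel B| = 34 + 101 − 26 = 109.00.

109.00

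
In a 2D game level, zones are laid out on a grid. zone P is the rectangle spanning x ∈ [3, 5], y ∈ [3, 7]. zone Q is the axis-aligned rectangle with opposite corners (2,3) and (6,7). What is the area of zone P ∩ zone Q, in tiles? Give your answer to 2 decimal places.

|zone P∩zone Q|: x∈[3,5], y∈[3,7] → 2·4 = 8.

8.00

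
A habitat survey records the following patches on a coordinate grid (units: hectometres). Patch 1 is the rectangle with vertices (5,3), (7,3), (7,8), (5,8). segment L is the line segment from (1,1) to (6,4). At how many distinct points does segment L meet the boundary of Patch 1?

The segment meets the boundary at (5,3.4).

1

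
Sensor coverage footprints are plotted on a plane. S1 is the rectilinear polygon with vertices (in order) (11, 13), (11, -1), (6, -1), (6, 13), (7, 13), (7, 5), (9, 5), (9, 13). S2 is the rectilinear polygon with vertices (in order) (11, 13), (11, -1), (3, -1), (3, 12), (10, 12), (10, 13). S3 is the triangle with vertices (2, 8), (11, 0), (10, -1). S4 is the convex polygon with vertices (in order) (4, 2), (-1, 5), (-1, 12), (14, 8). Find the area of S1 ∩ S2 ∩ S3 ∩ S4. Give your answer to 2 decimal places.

0.49

The intersection is the polygon with vertices (6.836,3.701), (6.174,3.304), (6,3.5), (6,4.444).
By the shoelace formula its area is 0.49.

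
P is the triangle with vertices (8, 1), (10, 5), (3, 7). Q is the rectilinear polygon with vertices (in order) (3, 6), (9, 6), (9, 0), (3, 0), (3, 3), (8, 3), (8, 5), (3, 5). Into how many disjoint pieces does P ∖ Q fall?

3

P ∖ Q splits into 3 disjoint pieces (area 1.1429, area 1.3333, area 5).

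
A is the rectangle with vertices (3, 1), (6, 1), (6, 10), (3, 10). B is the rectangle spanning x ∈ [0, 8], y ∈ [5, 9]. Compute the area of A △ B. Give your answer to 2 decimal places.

35.00

|A∩B|: x∈[3,6], y∈[5,9] → 3·4 = 12.
|A △ B| = |A| + |B| − 2·|A∩B| = 27 + 32 − 24 = 35.00.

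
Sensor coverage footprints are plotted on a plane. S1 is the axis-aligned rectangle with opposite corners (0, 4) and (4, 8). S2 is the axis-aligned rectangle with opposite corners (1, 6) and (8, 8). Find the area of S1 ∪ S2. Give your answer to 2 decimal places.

By inclusion–exclusion:
Individual areas: |S1| = 16, |S2| = 14.
|S1∩S2|: x∈[1,4], y∈[6,8] → 3·2 = 6.
|S1 ∪ S2| = 30 − 6 = 24.00.

24.00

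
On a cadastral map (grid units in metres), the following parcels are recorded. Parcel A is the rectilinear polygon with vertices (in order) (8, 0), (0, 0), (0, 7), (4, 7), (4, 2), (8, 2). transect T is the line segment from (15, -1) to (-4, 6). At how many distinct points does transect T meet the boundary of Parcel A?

4

The segment meets the boundary at (0,4.526), (4,3.053), (6.857,2), (8,1.579).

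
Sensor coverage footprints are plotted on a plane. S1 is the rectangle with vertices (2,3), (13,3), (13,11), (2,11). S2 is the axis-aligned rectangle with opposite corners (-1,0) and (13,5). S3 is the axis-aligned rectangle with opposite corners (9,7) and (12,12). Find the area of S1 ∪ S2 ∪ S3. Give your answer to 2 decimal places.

139.00

By inclusion–exclusion:
Individual areas: |S1| = 88, |S2| = 70, |S3| = 15.
|S1∩S2|: x∈[2,13], y∈[3,5] → 11·2 = 22.
|S1∩S3|: x∈[9,12], y∈[7,11] → 3·4 = 12.
|S2∩S3| = 0 (no overlap).
|S1∩S2∩S3| = 0.
|S1 ∪ S2 ∪ S3| = 173 − 34 + 0 = 139.00.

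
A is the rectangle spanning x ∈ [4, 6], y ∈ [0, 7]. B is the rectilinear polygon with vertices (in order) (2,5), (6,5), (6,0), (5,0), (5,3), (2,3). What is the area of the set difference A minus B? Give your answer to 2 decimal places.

|A| = 14, |A∩B| = 7.
|A ∖ B| = |A| − |A∩B| = 14 − 7 = 7.00.

7.00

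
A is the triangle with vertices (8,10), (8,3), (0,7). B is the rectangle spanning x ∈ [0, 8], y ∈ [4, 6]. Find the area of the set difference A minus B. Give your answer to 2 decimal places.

20.00

|A| = 28, |A∩B| = 8.
|A ∖ B| = |A| − |A∩B| = 28 − 8 = 20.00.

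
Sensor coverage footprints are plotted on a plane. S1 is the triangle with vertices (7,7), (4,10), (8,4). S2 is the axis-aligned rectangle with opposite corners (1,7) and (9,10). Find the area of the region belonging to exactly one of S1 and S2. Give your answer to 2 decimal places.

|S1| = 3, |S2| = 24, |S1∩S2| = 1.5.
|S1 △ S2| = |S1| + |S2| − 2·|S1∩S2| = 3 + 24 − 3 = 24.00.

24.00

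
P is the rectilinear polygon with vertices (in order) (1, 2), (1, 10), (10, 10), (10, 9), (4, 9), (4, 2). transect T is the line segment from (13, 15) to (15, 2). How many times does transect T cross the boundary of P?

0

The segment lies entirely outside P and never meets its boundary.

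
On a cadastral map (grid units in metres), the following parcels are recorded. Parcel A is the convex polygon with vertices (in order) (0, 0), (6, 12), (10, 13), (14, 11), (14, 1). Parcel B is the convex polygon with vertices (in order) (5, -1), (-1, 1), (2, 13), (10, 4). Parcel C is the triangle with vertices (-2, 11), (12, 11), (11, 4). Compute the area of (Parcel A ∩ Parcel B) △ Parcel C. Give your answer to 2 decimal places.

|Parcel A ∩ Parcel B| = 49.2016.
|(Parcel A ∩ Parcel B) ∩ Parcel C| = 6.3746.
|(Parcel A ∩ Parcel B) △ Parcel C| = 49.2016 + 49 − 12.7492 = 85.45.

85.45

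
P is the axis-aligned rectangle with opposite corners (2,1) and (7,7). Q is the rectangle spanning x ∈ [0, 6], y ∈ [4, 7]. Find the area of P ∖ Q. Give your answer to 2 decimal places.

18.00

|P∩Q|: x∈[2,6], y∈[4,7] → 4·3 = 12.
|P| = 30.
|P ∖ Q| = |P| − |P∩Q| = 30 − 12 = 18.00.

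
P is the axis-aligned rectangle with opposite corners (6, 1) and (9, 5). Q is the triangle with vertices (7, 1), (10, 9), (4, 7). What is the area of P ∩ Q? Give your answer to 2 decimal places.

The intersection is the polygon with vertices (6,5), (8.5,5), (7,1), (6,3).
By the shoelace formula its area is 6.00.

6.00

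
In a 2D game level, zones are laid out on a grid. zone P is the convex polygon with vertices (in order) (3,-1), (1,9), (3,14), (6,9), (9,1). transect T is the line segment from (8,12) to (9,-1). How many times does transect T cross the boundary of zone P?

2

The segment meets the boundary at (8.85,0.95), (8.806,1.516).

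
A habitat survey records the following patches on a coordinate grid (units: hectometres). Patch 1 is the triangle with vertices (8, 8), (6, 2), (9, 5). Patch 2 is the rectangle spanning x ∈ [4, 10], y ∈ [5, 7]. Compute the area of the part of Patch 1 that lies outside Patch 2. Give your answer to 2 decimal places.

|Patch 1| = 6, |Patch 1∩Patch 2| = 2.6667.
|Patch 1 ∖ Patch 2| = |Patch 1| − |Patch 1∩Patch 2| = 6 − 2.6667 = 3.33.

3.33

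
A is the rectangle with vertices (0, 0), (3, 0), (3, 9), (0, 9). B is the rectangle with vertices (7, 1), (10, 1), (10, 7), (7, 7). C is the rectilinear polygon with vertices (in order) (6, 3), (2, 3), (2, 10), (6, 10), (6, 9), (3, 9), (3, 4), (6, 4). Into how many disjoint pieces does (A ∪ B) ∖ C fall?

2

(A ∪ B) ∖ C splits into 2 disjoint pieces (area 21, area 18).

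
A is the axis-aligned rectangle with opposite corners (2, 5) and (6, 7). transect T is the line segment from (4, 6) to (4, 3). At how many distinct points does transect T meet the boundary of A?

1

The segment meets the boundary at (4,5).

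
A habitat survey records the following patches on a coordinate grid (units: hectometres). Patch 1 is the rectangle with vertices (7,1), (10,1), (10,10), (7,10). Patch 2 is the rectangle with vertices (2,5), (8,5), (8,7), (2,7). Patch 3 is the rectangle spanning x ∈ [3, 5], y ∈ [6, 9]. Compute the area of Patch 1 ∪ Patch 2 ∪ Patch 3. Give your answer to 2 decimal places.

41.00

By inclusion–exclusion:
Individual areas: |Patch 1| = 27, |Patch 2| = 12, |Patch 3| = 6.
|Patch 1∩Patch 2|: x∈[7,8], y∈[5,7] → 1·2 = 2.
|Patch 1∩Patch 3| = 0 (no overlap).
|Patch 2∩Patch 3|: x∈[3,5], y∈[6,7] → 2·1 = 2.
|Patch 1∩Patch 2∩Patch 3| = 0.
|Patch 1 ∪ Patch 2 ∪ Patch 3| = 45 − 4 + 0 = 41.00.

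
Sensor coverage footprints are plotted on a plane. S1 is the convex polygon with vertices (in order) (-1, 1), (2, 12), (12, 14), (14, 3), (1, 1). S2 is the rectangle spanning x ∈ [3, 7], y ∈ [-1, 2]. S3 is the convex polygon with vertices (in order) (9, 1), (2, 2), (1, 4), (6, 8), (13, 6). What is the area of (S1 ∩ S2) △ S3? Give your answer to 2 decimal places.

|S1 ∩ S2| = 1.5385.
|(S1 ∩ S2) ∩ S3| = 1.0297.
|(S1 ∩ S2) △ S3| = 1.5385 + 51.5 − 2.0594 = 50.98.

50.98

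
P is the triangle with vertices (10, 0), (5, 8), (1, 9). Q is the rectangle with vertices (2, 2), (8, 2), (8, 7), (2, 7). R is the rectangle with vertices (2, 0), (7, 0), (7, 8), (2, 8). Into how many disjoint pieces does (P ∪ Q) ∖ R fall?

2

(P ∪ Q) ∖ R splits into 2 disjoint pieces (area 6.2, area 1.5).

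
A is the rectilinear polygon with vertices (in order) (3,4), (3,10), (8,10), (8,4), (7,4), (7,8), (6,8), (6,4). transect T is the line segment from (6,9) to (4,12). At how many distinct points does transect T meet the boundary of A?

1

The segment meets the boundary at (5.333,10).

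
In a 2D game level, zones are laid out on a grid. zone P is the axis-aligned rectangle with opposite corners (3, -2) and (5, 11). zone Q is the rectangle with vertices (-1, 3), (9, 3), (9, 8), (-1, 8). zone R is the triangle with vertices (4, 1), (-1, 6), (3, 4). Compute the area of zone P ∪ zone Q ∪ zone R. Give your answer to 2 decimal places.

By inclusion–exclusion:
Individual areas: |zone P| = 26, |zone Q| = 50, |zone R| = 5.
|zone P∩zone Q|: x∈[3,5], y∈[3,8] → 2·5 = 10.
|zone P∩zone R| = 1.
|zone Q∩zone R| = 3.6667.
|zone P∩zone Q∩zone R| = 0.1667.
|zone P ∪ zone Q ∪ zone R| = 81 − 14.6667 + 0.1667 = 66.50.

66.50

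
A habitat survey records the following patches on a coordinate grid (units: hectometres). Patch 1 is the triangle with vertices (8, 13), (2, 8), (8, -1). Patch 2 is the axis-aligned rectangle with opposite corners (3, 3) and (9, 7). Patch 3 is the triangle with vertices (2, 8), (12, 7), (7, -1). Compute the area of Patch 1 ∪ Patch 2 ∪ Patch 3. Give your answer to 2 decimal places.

By inclusion–exclusion:
Individual areas: |Patch 1| = 42, |Patch 2| = 24, |Patch 3| = 42.5.
|Patch 1∩Patch 2| = 15.9167.
|Patch 1∩Patch 3| = 24.7871.
|Patch 2∩Patch 3| = 21.1556.
|Patch 1∩Patch 2∩Patch 3| = 15.9167.
|Patch 1 ∪ Patch 2 ∪ Patch 3| = 108.5 − 61.8593 + 15.9167 = 62.56.

62.56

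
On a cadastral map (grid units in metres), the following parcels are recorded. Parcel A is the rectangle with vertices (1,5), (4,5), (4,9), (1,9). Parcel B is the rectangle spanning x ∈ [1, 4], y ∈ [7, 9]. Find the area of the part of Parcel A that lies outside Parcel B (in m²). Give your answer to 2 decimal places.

|Parcel A∩Parcel B|: x∈[1,4], y∈[7,9] → 3·2 = 6.
|Parcel A| = 12.
|Parcel A ∖ Parcel B| = |Parcel A| − |Parcel A∩Parcel B| = 12 − 6 = 6.00.

6.00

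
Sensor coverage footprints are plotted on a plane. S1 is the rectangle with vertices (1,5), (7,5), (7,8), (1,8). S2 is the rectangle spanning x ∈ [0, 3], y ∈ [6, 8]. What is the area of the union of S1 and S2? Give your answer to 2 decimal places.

20.00

By inclusion–exclusion:
Individual areas: |S1| = 18, |S2| = 6.
|S1∩S2|: x∈[1,3], y∈[6,8] → 2·2 = 4.
|S1 ∪ S2| = 24 − 4 = 20.00.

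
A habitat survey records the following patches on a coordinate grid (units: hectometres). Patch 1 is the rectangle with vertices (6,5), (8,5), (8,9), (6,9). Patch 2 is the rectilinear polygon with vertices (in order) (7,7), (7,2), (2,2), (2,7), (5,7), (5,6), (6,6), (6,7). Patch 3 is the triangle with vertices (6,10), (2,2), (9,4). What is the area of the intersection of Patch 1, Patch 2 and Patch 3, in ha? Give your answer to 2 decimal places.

2.00

The intersection is the polygon with vertices (7,7), (7,5), (6,5), (6,6), (6,7).
By the shoelace formula its area is 2.00.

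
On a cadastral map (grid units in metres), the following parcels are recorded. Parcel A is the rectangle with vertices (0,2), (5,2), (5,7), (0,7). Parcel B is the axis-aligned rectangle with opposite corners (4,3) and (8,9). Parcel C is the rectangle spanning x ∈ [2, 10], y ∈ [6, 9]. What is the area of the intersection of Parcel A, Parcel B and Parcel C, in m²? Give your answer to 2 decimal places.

The intersection is the polygon with vertices (5,6), (4,6), (4,7), (5,7).
By the shoelace formula its area is 1.00.

1.00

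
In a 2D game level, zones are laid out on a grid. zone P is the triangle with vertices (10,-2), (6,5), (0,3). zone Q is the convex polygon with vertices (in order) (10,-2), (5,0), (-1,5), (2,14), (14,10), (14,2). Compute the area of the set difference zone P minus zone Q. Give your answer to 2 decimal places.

|zone P| = 25, |zone P∩zone Q| = 23.5417.
|zone P ∖ zone Q| = |zone P| − |zone P∩zone Q| = 25 − 23.5417 = 1.46.

1.46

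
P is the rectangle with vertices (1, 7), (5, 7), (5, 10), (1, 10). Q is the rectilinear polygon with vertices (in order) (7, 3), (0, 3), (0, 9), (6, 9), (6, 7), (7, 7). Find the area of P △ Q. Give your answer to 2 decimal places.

|P| = 12, |Q| = 40, |P∩Q| = 8.
|P △ Q| = |P| + |Q| − 2·|P∩Q| = 12 + 40 − 16 = 36.00.

36.00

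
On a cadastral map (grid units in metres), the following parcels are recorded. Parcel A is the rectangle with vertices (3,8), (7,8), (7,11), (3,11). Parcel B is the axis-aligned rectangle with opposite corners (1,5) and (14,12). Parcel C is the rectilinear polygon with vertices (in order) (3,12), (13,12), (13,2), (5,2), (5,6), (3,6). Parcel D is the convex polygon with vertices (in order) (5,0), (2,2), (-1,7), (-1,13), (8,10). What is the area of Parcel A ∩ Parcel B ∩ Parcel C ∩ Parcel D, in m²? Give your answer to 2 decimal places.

The intersection is the polygon with vertices (5,11), (7,10.333), (7,8), (3,8), (3,11).
By the shoelace formula its area is 11.33.

11.33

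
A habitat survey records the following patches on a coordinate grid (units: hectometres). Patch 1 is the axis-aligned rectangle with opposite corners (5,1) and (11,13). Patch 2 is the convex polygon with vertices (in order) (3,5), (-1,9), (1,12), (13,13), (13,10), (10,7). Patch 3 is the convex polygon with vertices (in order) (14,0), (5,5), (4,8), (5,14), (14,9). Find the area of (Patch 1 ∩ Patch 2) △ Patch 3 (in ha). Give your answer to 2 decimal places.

56.28

|Patch 1 ∩ Patch 2| = 36.5714.
|(Patch 1 ∩ Patch 2) ∩ Patch 3| = 32.8975.
|(Patch 1 ∩ Patch 2) △ Patch 3| = 36.5714 + 85.5 − 65.795 = 56.28.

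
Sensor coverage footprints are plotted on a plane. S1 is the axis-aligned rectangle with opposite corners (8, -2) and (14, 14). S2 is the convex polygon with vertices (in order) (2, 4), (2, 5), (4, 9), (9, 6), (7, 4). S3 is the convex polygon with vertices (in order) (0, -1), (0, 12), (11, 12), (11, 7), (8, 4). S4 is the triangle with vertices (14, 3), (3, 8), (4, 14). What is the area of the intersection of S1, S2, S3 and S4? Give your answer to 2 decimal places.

The intersection is the polygon with vertices (8.5,5.5), (8,5.727), (8,6.6), (9,6).
By the shoelace formula its area is 0.62.

0.62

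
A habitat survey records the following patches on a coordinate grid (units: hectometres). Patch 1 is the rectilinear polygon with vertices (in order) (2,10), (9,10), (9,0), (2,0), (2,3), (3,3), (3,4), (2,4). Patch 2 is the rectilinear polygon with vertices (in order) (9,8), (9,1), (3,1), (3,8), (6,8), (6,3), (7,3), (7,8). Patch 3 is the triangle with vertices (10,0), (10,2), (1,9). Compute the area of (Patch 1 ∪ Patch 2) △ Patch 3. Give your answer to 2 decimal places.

|Patch 1 ∪ Patch 2| = 69.
|(Patch 1 ∪ Patch 2) ∩ Patch 3| = 7.
|(Patch 1 ∪ Patch 2) △ Patch 3| = 69 + 9 − 14 = 64.00.

64.00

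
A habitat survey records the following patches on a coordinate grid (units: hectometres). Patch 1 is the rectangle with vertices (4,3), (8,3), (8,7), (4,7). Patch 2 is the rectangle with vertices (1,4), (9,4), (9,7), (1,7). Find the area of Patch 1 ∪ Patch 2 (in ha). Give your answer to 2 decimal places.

By inclusion–exclusion:
Individual areas: |Patch 1| = 16, |Patch 2| = 24.
|Patch 1∩Patch 2|: x∈[4,8], y∈[4,7] → 4·3 = 12.
|Patch 1 ∪ Patch 2| = 40 − 12 = 28.00.

28.00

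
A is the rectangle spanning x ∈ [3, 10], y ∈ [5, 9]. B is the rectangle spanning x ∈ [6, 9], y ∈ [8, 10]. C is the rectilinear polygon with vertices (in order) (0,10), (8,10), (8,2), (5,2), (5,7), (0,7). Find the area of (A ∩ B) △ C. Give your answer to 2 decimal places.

|A ∩ B| = 3.
|(A ∩ B) ∩ C| = 2.
|(A ∩ B) △ C| = 3 + 39 − 4 = 38.00.

38.00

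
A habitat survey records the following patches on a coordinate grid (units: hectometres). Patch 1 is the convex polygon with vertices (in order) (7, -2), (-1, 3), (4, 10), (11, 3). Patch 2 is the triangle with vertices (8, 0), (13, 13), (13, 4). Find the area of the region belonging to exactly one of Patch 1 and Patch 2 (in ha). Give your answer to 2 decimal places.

85.50

|Patch 1| = 72, |Patch 2| = 22.5, |Patch 1∩Patch 2| = 4.5.
|Patch 1 △ Patch 2| = |Patch 1| + |Patch 2| − 2·|Patch 1∩Patch 2| = 72 + 22.5 − 9 = 85.50.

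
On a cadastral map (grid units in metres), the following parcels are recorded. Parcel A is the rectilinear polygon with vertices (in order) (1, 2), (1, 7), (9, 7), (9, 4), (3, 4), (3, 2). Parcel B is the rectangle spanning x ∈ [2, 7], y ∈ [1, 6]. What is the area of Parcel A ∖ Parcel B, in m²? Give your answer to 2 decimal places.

|Parcel A| = 28, |Parcel A∩Parcel B| = 12.
|Parcel A ∖ Parcel B| = |Parcel A| − |Parcel A∩Parcel B| = 28 − 12 = 16.00.

16.00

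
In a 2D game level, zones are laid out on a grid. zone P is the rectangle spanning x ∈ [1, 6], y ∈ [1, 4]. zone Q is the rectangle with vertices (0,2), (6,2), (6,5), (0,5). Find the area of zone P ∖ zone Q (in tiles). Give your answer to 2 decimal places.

5.00

|zone P∩zone Q|: x∈[1,6], y∈[2,4] → 5·2 = 10.
|zone P| = 15.
|zone P ∖ zone Q| = |zone P| − |zone P∩zone Q| = 15 − 10 = 5.00.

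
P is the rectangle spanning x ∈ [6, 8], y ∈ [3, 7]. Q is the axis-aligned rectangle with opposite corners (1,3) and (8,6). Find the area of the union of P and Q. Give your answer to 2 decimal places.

By inclusion–exclusion:
Individual areas: |P| = 8, |Q| = 21.
|P∩Q|: x∈[6,8], y∈[3,6] → 2·3 = 6.
|P ∪ Q| = 29 − 6 = 23.00.

23.00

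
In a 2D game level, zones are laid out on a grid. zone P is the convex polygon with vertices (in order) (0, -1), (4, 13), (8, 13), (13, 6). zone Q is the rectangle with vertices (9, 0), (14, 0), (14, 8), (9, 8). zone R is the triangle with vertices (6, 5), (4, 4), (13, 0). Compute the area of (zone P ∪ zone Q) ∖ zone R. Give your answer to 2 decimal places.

|zone P ∪ zone Q| = 120.1209.
|(zone P ∪ zone Q) ∩ zone R| = 6.7141.
|(zone P ∪ zone Q) ∖ zone R| = 120.1209 − 6.7141 = 113.41.

113.41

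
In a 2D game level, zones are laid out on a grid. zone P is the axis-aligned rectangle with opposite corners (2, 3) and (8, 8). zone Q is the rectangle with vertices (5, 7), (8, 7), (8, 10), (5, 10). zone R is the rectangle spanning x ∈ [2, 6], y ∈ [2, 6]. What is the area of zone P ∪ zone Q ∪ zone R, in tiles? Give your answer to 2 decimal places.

By inclusion–exclusion:
Individual areas: |zone P| = 30, |zone Q| = 9, |zone R| = 16.
|zone P∩zone Q|: x∈[5,8], y∈[7,8] → 3·1 = 3.
|zone P∩zone R|: x∈[2,6], y∈[3,6] → 4·3 = 12.
|zone Q∩zone R| = 0 (no overlap).
|zone P∩zone Q∩zone R| = 0.
|zone P ∪ zone Q ∪ zone R| = 55 − 15 + 0 = 40.00.

40.00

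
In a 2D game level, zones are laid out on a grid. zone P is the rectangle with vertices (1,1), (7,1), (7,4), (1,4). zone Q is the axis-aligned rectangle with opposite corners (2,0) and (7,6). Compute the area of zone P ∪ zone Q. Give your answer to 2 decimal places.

33.00

By inclusion–exclusion:
Individual areas: |zone P| = 18, |zone Q| = 30.
|zone P∩zone Q|: x∈[2,7], y∈[1,4] → 5·3 = 15.
|zone P ∪ zone Q| = 48 − 15 = 33.00.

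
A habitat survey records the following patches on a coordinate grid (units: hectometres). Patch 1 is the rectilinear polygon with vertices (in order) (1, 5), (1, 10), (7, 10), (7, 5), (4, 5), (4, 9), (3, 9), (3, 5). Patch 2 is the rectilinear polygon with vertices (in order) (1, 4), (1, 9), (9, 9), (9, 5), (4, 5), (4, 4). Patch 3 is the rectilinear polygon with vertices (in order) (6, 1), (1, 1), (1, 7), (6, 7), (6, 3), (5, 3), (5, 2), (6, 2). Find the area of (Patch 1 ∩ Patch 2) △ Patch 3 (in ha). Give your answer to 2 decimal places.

|Patch 1 ∩ Patch 2| = 20.
|(Patch 1 ∩ Patch 2) ∩ Patch 3| = 8.
|(Patch 1 ∩ Patch 2) △ Patch 3| = 20 + 29 − 16 = 33.00.

33.00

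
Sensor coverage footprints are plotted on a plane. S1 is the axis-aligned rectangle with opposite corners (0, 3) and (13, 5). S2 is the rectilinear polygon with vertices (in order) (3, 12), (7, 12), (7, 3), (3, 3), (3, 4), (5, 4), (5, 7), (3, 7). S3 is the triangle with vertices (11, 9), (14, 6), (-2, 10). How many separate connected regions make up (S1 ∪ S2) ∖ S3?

(S1 ∪ S2) ∖ S3 splits into 2 disjoint pieces (area 35, area 10.1538).

2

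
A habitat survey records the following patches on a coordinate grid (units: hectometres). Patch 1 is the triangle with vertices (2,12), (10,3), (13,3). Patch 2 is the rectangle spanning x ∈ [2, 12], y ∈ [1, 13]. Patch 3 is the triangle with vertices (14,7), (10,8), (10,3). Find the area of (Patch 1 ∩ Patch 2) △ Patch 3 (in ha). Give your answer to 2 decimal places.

19.78

|Patch 1 ∩ Patch 2| = 13.0909.
|(Patch 1 ∩ Patch 2) ∩ Patch 3| = 1.6568.
|(Patch 1 ∩ Patch 2) △ Patch 3| = 13.0909 + 10 − 3.3136 = 19.78.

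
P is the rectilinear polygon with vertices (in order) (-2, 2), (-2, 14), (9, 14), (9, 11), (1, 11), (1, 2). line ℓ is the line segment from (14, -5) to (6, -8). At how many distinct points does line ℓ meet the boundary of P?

The segment lies entirely outside P and never meets its boundary.

0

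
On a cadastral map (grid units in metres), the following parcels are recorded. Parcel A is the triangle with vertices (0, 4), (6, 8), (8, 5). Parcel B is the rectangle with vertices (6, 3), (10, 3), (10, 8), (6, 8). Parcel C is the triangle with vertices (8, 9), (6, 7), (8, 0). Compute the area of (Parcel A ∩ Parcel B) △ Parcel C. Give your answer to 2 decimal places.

7.55

|Parcel A ∩ Parcel B| = 3.25.
|(Parcel A ∩ Parcel B) ∩ Parcel C| = 2.3517.
|(Parcel A ∩ Parcel B) △ Parcel C| = 3.25 + 9 − 4.7034 = 7.55.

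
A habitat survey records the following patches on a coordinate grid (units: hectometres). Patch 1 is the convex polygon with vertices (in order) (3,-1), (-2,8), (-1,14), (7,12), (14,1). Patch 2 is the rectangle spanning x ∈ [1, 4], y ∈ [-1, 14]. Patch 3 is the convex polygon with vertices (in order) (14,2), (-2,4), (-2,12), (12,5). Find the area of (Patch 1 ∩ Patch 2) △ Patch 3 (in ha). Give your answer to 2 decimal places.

78.81

|Patch 1 ∩ Patch 2| = 38.6841.
|(Patch 1 ∩ Patch 2) ∩ Patch 3| = 18.9375.
|(Patch 1 ∩ Patch 2) △ Patch 3| = 38.6841 + 78 − 37.875 = 78.81.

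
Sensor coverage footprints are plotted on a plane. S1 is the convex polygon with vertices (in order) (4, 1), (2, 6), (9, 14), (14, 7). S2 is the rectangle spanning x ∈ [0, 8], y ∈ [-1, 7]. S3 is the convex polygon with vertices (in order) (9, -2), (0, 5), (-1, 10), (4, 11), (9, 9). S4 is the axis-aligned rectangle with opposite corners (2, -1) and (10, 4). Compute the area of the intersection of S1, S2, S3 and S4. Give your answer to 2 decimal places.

8.48

The intersection is the polygon with vertices (8,3.4), (4.645,1.387), (3.484,2.29), (2.8,4), (8,4).
By the shoelace formula its area is 8.48.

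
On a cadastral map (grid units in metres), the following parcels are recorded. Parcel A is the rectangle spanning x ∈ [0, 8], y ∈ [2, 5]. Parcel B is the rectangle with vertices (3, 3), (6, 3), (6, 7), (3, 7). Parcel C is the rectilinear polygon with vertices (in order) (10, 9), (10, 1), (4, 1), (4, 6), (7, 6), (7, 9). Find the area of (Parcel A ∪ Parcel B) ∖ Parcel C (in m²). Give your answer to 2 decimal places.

|Parcel A ∪ Parcel B| = 30.
|(Parcel A ∪ Parcel B) ∩ Parcel C| = 14.
|(Parcel A ∪ Parcel B) ∖ Parcel C| = 30 − 14 = 16.00.

16.00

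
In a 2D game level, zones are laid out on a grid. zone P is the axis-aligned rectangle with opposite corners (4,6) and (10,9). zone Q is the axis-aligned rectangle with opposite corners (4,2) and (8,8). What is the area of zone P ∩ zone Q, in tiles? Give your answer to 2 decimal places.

8.00

|zone P∩zone Q|: x∈[4,8], y∈[6,8] → 4·2 = 8.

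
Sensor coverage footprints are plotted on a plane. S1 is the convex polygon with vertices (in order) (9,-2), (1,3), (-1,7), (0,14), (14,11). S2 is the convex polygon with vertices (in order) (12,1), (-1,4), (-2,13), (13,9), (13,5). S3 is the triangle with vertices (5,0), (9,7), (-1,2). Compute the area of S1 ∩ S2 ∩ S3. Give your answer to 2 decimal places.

The intersection is the polygon with vertices (1.737,3.368), (9,7), (6.32,2.311).
By the shoelace formula its area is 12.16.

12.16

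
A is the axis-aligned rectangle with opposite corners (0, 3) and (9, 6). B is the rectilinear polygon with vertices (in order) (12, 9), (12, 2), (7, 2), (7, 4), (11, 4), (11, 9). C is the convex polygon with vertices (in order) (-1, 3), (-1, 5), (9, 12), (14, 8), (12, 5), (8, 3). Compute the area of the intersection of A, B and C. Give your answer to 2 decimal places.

The intersection is the polygon with vertices (7,3), (7,4), (9,4), (9,3.5), (8,3).
By the shoelace formula its area is 1.75.

1.75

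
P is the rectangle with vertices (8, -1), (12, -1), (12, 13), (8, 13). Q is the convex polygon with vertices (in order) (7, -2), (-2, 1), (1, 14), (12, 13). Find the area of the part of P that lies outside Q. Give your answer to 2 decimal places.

|P| = 56, |P∩Q| = 24.
|P ∖ Q| = |P| − |P∩Q| = 56 − 24 = 32.00.

32.00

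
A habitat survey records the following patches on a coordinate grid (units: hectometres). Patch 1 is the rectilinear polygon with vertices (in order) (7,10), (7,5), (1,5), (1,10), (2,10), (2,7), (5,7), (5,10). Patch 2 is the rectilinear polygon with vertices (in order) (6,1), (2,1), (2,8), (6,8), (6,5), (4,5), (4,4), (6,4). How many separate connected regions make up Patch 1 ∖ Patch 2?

Patch 1 ∖ Patch 2 splits into 2 disjoint pieces (area 7, area 5).

2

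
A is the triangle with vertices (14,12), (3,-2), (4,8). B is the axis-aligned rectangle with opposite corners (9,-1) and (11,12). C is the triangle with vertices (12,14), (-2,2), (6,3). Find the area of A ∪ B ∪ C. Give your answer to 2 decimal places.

By inclusion–exclusion:
Individual areas: |A| = 48, |B| = 26, |C| = 41.
|A∩B| = 6.9818.
|A∩C| = 23.3367.
|B∩C| = 3.1504.
|A∩B∩C| = 0.7849.
|A ∪ B ∪ C| = 115 − 33.469 + 0.7849 = 82.32.

82.32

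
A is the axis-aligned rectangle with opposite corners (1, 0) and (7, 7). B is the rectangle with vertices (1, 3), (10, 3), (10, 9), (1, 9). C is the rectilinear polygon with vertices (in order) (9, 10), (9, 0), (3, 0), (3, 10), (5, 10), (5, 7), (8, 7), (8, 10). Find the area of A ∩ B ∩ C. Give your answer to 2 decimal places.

16.00

The intersection is the polygon with vertices (7,3), (3,3), (3,7), (5,7), (7,7).
By the shoelace formula its area is 16.00.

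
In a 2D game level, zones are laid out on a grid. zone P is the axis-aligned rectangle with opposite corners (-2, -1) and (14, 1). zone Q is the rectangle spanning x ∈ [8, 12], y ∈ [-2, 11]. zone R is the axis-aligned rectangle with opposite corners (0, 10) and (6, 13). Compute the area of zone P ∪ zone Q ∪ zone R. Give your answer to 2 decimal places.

By inclusion–exclusion:
Individual areas: |zone P| = 32, |zone Q| = 52, |zone R| = 18.
|zone P∩zone Q|: x∈[8,12], y∈[-1,1] → 4·2 = 8.
|zone P∩zone R| = 0 (no overlap).
|zone Q∩zone R| = 0 (no overlap).
|zone P∩zone Q∩zone R| = 0.
|zone P ∪ zone Q ∪ zone R| = 102 − 8 + 0 = 94.00.

94.00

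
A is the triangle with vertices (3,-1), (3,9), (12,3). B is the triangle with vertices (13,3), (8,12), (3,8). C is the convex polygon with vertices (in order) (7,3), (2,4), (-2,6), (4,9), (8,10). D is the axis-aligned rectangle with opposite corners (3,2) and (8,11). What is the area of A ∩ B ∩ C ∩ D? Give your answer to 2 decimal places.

2.45

The intersection is the polygon with vertices (3.682,8.546), (7.435,6.043), (7.4,5.8), (3,8).
By the shoelace formula its area is 2.45.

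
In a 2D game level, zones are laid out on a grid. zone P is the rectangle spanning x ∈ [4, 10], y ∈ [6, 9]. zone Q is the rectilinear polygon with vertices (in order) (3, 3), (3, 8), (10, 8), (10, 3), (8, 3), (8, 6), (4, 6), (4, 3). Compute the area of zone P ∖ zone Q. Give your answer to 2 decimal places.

|zone P| = 18, |zone P∩zone Q| = 12.
|zone P ∖ zone Q| = |zone P| − |zone P∩zone Q| = 18 − 12 = 6.00.

6.00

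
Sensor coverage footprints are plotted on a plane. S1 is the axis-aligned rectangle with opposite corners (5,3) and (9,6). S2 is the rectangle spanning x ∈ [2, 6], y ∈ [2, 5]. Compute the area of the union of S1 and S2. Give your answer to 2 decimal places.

By inclusion–exclusion:
Individual areas: |S1| = 12, |S2| = 12.
|S1∩S2|: x∈[5,6], y∈[3,5] → 1·2 = 2.
|S1 ∪ S2| = 24 − 2 = 22.00.

22.00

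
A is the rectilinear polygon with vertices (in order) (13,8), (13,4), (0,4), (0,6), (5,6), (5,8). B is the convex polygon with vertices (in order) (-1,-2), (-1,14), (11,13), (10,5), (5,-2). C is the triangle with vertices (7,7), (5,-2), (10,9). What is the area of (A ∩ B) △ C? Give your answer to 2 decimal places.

28.11

|A ∩ B| = 30.2054.
|(A ∩ B) ∩ C| = 6.7955.
|(A ∩ B) △ C| = 30.2054 + 11.5 − 13.5909 = 28.11.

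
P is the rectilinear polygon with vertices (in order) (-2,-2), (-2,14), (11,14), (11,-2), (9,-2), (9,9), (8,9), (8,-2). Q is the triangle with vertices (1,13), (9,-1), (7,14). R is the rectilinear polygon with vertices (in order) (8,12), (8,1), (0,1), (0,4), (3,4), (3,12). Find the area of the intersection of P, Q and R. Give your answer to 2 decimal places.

32.34

The intersection is the polygon with vertices (3,9.5), (3,12), (7.267,12), (8,6.5), (8,1), (7.857,1).
By the shoelace formula its area is 32.34.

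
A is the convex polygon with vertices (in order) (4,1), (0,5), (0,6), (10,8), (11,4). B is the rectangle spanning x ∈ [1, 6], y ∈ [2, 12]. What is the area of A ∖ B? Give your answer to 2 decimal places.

25.00

|A| = 46.5, |A∩B| = 21.5.
|A ∖ B| = |A| − |A∩B| = 46.5 − 21.5 = 25.00.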